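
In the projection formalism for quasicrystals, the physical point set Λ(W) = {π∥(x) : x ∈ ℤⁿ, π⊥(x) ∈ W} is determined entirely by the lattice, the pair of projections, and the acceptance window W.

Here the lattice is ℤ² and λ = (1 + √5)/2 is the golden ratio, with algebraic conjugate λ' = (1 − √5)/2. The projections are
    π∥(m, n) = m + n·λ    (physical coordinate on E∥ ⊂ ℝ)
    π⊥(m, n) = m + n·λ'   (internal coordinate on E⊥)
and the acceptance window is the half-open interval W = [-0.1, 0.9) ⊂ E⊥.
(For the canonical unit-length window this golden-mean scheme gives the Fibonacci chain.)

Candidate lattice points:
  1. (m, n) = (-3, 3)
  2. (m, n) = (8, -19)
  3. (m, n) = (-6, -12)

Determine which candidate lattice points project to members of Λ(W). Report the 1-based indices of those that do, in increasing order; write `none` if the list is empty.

Numerically λ ≈ 1.6180 and λ' = −1/λ ≈ -0.6180.
#1 (-3,3): internal coord -3 + (3)·λ' = -4.8541; -4.8541 ∉ [-0.1, 0.9) → out
#2 (8,-19): internal coord 8 + (-19)·λ' = +19.7426; +19.7426 ∉ [-0.1, 0.9) → out
#3 (-6,-12): internal coord -6 + (-12)·λ' = +1.4164; +1.4164 ∉ [-0.1, 0.9) → out

none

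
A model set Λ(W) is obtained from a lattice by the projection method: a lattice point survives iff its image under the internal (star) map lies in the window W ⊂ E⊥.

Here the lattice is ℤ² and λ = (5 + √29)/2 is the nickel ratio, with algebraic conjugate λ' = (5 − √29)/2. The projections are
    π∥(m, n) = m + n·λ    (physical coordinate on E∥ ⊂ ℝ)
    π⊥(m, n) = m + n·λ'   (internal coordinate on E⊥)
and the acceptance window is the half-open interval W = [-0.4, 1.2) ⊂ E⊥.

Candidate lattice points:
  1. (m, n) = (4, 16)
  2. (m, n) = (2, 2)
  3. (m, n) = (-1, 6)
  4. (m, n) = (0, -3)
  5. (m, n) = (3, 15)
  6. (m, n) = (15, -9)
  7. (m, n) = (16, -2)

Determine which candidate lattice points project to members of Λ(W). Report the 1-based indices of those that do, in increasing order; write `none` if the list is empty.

Compute λ' = (5−√29)/2 = -0.1926, so π⊥(m,n) = m -0.1926·n.
#1 (4,16): internal coord 4 + (16)·λ' = +0.9187; +0.9187 ∈ [-0.4, 1.2) → IN Λ
#2 (2,2): internal coord 2 + (2)·λ' = +1.6148; +1.6148 ∉ [-0.4, 1.2) → out
#3 (-1,6): internal coord -1 + (6)·λ' = -2.1555; -2.1555 ∉ [-0.4, 1.2) → out
#4 (0,-3): internal coord 0 + (-3)·λ' = +0.5777; +0.5777 ∈ [-0.4, 1.2) → IN Λ
#5 (3,15): internal coord 3 + (15)·λ' = +0.1113; +0.1113 ∈ [-0.4, 1.2) → IN Λ
#6 (15,-9): internal coord 15 + (-9)·λ' = +16.7332; +16.7332 ∉ [-0.4, 1.2) → out
#7 (16,-2): internal coord 16 + (-2)·λ' = +16.3852; +16.3852 ∉ [-0.4, 1.2) → out

1, 4, 5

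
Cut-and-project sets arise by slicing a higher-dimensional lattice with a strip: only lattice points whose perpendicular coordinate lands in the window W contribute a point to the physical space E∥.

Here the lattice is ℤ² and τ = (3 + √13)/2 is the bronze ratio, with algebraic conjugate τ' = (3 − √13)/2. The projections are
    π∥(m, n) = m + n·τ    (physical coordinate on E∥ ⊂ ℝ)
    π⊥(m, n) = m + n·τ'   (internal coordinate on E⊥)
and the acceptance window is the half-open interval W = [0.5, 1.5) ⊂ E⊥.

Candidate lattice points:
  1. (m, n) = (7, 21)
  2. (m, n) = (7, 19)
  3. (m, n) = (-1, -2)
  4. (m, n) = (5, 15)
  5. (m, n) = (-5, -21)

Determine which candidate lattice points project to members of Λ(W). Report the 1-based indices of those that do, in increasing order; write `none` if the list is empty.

Compute τ' = (3−√13)/2 = -0.30278, so π⊥(m,n) = m -0.30278·n.
candidate 1: (m,n)=(7,21) → π∥ = 7+21·τ ≈ 76.35829, π⊥ = 7+21·τ' ≈ 0.64171 ∈ [0.5, 1.5) ⇒ IN Λ
candidate 2: (m,n)=(7,19) → π∥ = 7+19·τ ≈ 69.75274, π⊥ = 7+19·τ' ≈ 1.24726 ∈ [0.5, 1.5) ⇒ IN Λ
candidate 3: (m,n)=(-1,-2) → π∥ = -1-2·τ ≈ -7.60555, π⊥ = -1-2·τ' ≈ -0.39445 ∉ [0.5, 1.5) ⇒ out
candidate 4: (m,n)=(5,15) → π∥ = 5+15·τ ≈ 54.54163, π⊥ = 5+15·τ' ≈ 0.45837 ∉ [0.5, 1.5) ⇒ out
candidate 5: (m,n)=(-5,-21) → π∥ = -5-21·τ ≈ -74.35829, π⊥ = -5-21·τ' ≈ 1.35829 ∈ [0.5, 1.5) ⇒ IN Λ

1, 2, 5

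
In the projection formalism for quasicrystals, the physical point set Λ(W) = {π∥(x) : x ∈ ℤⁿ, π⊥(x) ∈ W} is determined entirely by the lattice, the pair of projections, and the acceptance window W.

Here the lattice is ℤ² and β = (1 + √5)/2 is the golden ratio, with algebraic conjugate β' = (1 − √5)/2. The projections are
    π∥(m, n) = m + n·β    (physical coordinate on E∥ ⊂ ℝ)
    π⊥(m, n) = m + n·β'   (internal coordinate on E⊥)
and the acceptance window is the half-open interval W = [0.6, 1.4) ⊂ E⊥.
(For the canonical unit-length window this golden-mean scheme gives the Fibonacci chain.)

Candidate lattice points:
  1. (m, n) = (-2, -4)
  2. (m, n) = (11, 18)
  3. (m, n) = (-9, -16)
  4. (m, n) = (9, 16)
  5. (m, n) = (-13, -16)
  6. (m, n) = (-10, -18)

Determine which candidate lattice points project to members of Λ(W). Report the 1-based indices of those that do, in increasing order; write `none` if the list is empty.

β' = (1−√5)/2 ≈ -0.6180.
#1 (-2,-4): internal coord -2 + (-4)·β' = +0.4721; +0.4721 ∉ [0.6, 1.4) → out
#2 (11,18): internal coord 11 + (18)·β' = -0.1246; -0.1246 ∉ [0.6, 1.4) → out
#3 (-9,-16): internal coord -9 + (-16)·β' = +0.8885; +0.8885 ∈ [0.6, 1.4) → IN Λ
#4 (9,16): internal coord 9 + (16)·β' = -0.8885; -0.8885 ∉ [0.6, 1.4) → out
#5 (-13,-16): internal coord -13 + (-16)·β' = -3.1115; -3.1115 ∉ [0.6, 1.4) → out
#6 (-10,-18): internal coord -10 + (-18)·β' = +1.1246; +1.1246 ∈ [0.6, 1.4) → IN Λ

3, 6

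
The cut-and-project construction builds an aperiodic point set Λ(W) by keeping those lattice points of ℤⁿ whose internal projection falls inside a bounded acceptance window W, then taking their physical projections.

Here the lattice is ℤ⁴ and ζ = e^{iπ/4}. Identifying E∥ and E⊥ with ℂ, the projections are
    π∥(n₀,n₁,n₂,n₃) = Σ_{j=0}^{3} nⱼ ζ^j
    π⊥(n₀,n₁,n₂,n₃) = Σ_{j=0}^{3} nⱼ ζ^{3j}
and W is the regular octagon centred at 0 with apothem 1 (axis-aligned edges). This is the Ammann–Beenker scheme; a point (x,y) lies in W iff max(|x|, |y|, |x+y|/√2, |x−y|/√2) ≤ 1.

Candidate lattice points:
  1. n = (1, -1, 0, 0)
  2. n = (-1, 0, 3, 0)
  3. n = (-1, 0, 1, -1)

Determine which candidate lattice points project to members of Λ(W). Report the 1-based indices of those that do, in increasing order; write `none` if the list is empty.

With ζ = e^{iπ/4} the internal vectors are ζ^0,ζ^3,ζ^6,ζ^9.
candidate 1: n = (1, -1, 0, 0) → π⊥ ≈ (+1.70711, -0.70711); max(|x|,|y|,|x±y|/√2) = 1.70711 > 1 ⇒ ∉ W
candidate 2: n = (-1, 0, 3, 0) → π⊥ ≈ (-1.00000, -3.00000); max(|x|,|y|,|x±y|/√2) = 3.00000 > 1 ⇒ ∉ W
candidate 3: n = (-1, 0, 1, -1) → π⊥ ≈ (-1.70711, -1.70711); max(|x|,|y|,|x±y|/√2) = 2.41421 > 1 ⇒ ∉ W

none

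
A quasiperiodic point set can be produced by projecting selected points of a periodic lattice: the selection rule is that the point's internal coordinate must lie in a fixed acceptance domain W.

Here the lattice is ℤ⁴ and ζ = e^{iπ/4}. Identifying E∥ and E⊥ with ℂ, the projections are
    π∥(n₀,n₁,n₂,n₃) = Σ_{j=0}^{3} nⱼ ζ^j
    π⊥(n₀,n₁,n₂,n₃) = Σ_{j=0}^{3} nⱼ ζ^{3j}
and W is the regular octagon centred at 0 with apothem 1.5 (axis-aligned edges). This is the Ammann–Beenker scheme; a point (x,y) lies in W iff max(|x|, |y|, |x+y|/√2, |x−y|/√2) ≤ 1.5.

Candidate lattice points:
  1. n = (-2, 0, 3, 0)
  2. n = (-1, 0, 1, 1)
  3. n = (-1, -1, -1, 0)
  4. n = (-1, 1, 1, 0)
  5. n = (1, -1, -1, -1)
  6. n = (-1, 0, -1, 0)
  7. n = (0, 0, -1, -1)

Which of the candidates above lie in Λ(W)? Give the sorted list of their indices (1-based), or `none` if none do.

2, 3, 5, 6, 7

With ζ = e^{iπ/4} the internal vectors are ζ^0,ζ^3,ζ^6,ζ^9.
#1 (-2, 0, 3, 0): internal (-2.0000, -3.0000); octagon support 3.5355 vs apothem 1.5 → ∉ W
#2 (-1, 0, 1, 1): internal (-0.2929, -0.2929); octagon support 0.4142 vs apothem 1.5 → ∈ W
#3 (-1, -1, -1, 0): internal (-0.2929, 0.2929); octagon support 0.4142 vs apothem 1.5 → ∈ W
#4 (-1, 1, 1, 0): internal (-1.7071, -0.2929); octagon support 1.7071 vs apothem 1.5 → ∉ W
#5 (1, -1, -1, -1): internal (1.0000, -0.4142); octagon support 1.0000 vs apothem 1.5 → ∈ W
#6 (-1, 0, -1, 0): internal (-1.0000, 1.0000); octagon support 1.4142 vs apothem 1.5 → ∈ W
#7 (0, 0, -1, -1): internal (-0.7071, 0.2929); octagon support 0.7071 vs apothem 1.5 → ∈ W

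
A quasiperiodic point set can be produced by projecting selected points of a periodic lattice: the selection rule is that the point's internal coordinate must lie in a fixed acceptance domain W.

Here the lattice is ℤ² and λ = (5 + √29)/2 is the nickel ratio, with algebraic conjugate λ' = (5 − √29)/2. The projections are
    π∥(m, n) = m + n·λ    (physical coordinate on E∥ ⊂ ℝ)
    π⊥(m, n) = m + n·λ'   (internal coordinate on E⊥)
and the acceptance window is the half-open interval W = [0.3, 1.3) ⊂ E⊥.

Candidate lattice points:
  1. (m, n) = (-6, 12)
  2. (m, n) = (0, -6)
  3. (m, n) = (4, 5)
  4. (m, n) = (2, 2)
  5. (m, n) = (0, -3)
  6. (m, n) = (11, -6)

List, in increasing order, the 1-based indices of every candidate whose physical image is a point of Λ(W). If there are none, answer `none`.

Compute λ' = (5−√29)/2 = -0.192582, so π⊥(m,n) = m -0.192582·n.
candidate 1: (m,n)=(-6,12) → π∥ = -6+12·λ ≈ 56.310989, π⊥ = -6+12·λ' ≈ -8.310989 ∉ [0.3, 1.3) ⇒ out
candidate 2: (m,n)=(0,-6) → π∥ = 0-6·λ ≈ -31.155494, π⊥ = 0-6·λ' ≈ 1.155494 ∈ [0.3, 1.3) ⇒ IN Λ
candidate 3: (m,n)=(4,5) → π∥ = 4+5·λ ≈ 29.962912, π⊥ = 4+5·λ' ≈ 3.037088 ∉ [0.3, 1.3) ⇒ out
candidate 4: (m,n)=(2,2) → π∥ = 2+2·λ ≈ 12.385165, π⊥ = 2+2·λ' ≈ 1.614835 ∉ [0.3, 1.3) ⇒ out
candidate 5: (m,n)=(0,-3) → π∥ = 0-3·λ ≈ -15.577747, π⊥ = 0-3·λ' ≈ 0.577747 ∈ [0.3, 1.3) ⇒ IN Λ
candidate 6: (m,n)=(11,-6) → π∥ = 11-6·λ ≈ -20.155494, π⊥ = 11-6·λ' ≈ 12.155494 ∉ [0.3, 1.3) ⇒ out

2, 5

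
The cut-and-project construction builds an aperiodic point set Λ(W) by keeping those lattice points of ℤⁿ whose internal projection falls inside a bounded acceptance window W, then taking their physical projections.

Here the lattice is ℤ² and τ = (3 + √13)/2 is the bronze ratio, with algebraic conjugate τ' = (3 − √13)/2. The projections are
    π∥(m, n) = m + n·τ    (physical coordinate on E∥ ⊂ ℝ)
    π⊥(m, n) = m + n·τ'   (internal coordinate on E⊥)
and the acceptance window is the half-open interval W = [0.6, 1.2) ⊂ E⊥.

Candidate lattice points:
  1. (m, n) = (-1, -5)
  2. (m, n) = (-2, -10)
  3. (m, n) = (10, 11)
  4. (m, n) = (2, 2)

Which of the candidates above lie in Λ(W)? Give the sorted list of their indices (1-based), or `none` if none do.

2

Numerically τ ≈ 3.302776 and τ' = −1/τ ≈ -0.302776.
candidate 1: (m,n)=(-1,-5) → π∥ = -1-5·τ ≈ -17.513878, π⊥ = -1-5·τ' ≈ 0.513878 ∉ [0.6, 1.2) ⇒ out
candidate 2: (m,n)=(-2,-10) → π∥ = -2-10·τ ≈ -35.027756, π⊥ = -2-10·τ' ≈ 1.027756 ∈ [0.6, 1.2) ⇒ IN Λ
candidate 3: (m,n)=(10,11) → π∥ = 10+11·τ ≈ 46.330532, π⊥ = 10+11·τ' ≈ 6.669468 ∉ [0.6, 1.2) ⇒ out
candidate 4: (m,n)=(2,2) → π∥ = 2+2·τ ≈ 8.605551, π⊥ = 2+2·τ' ≈ 1.394449 ∉ [0.6, 1.2) ⇒ out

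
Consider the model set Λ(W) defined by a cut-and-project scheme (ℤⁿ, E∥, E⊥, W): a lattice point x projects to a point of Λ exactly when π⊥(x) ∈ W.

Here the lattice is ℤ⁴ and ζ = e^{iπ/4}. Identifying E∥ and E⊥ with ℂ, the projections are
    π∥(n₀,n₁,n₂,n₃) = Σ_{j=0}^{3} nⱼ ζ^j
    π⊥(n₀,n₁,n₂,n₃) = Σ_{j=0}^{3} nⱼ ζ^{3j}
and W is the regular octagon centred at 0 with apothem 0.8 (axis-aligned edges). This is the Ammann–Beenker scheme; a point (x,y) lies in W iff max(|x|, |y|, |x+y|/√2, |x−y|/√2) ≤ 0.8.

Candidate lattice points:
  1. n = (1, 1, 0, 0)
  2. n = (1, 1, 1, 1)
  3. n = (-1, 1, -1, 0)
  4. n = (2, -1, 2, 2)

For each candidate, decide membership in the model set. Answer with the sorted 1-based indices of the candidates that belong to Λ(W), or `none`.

Internal map: ζ^{3j} for j=0..3 gives (1,0), (−√2/2,√2/2), (0,−1), (√2/2,√2/2).
candidate 1: n = (1, 1, 0, 0) → π⊥ ≈ (+0.2929, +0.7071); max(|x|,|y|,|x±y|/√2) = 0.7071 ≤ 0.8 ⇒ ∈ W
candidate 2: n = (1, 1, 1, 1) → π⊥ ≈ (+1.0000, +0.4142); max(|x|,|y|,|x±y|/√2) = 1.0000 > 0.8 ⇒ ∉ W
candidate 3: n = (-1, 1, -1, 0) → π⊥ ≈ (-1.7071, +1.7071); max(|x|,|y|,|x±y|/√2) = 2.4142 > 0.8 ⇒ ∉ W
candidate 4: n = (2, -1, 2, 2) → π⊥ ≈ (+4.1213, -1.2929); max(|x|,|y|,|x±y|/√2) = 4.1213 > 0.8 ⇒ ∉ W

1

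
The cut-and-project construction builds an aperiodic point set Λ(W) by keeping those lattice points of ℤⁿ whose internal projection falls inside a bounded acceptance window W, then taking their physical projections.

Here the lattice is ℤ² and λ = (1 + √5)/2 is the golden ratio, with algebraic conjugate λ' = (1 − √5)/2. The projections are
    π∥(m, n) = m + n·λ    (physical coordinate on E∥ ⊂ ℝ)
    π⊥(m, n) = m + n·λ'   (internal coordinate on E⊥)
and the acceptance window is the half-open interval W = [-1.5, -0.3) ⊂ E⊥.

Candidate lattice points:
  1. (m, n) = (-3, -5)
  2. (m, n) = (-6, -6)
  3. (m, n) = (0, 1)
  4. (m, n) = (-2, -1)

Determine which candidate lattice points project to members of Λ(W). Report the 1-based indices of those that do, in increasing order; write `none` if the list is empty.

3, 4

Compute λ' = (1−√5)/2 = -0.618034, so π⊥(m,n) = m -0.618034·n.
#1 (-3,-5): internal coord -3 + (-5)·λ' = +0.090170; +0.090170 ∉ [-1.5, -0.3) → out
#2 (-6,-6): internal coord -6 + (-6)·λ' = -2.291796; -2.291796 ∉ [-1.5, -0.3) → out
#3 (0,1): internal coord 0 + (1)·λ' = -0.618034; -0.618034 ∈ [-1.5, -0.3) → IN Λ
#4 (-2,-1): internal coord -2 + (-1)·λ' = -1.381966; -1.381966 ∈ [-1.5, -0.3) → IN Λ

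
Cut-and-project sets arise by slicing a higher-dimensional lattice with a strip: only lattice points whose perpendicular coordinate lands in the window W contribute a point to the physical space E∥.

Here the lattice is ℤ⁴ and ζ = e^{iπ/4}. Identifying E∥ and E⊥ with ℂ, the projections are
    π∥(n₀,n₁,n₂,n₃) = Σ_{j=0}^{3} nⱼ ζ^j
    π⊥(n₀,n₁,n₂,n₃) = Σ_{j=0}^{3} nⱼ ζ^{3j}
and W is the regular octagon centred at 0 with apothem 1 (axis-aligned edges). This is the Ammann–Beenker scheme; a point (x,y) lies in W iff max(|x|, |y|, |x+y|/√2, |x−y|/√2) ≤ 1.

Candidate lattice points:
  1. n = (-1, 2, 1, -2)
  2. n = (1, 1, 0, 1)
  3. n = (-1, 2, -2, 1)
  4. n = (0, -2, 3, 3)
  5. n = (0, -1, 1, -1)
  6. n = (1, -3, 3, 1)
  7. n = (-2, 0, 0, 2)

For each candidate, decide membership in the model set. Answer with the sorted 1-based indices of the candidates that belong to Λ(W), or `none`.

none

π⊥(n) = n₀ + n₁ζ³ + n₂ζ⁶ + n₃ζ⁹ where ζ = e^{iπ/4}.
candidate 1: n = (-1, 2, 1, -2) → π⊥ ≈ (-3.8284, -1.0000); max(|x|,|y|,|x±y|/√2) = 3.8284 > 1 ⇒ ∉ W
candidate 2: n = (1, 1, 0, 1) → π⊥ ≈ (+1.0000, +1.4142); max(|x|,|y|,|x±y|/√2) = 1.7071 > 1 ⇒ ∉ W
candidate 3: n = (-1, 2, -2, 1) → π⊥ ≈ (-1.7071, +4.1213); max(|x|,|y|,|x±y|/√2) = 4.1213 > 1 ⇒ ∉ W
candidate 4: n = (0, -2, 3, 3) → π⊥ ≈ (+3.5355, -2.2929); max(|x|,|y|,|x±y|/√2) = 4.1213 > 1 ⇒ ∉ W
candidate 5: n = (0, -1, 1, -1) → π⊥ ≈ (+0.0000, -2.4142); max(|x|,|y|,|x±y|/√2) = 2.4142 > 1 ⇒ ∉ W
candidate 6: n = (1, -3, 3, 1) → π⊥ ≈ (+3.8284, -4.4142); max(|x|,|y|,|x±y|/√2) = 5.8284 > 1 ⇒ ∉ W
candidate 7: n = (-2, 0, 0, 2) → π⊥ ≈ (-0.5858, +1.4142); max(|x|,|y|,|x±y|/√2) = 1.4142 > 1 ⇒ ∉ W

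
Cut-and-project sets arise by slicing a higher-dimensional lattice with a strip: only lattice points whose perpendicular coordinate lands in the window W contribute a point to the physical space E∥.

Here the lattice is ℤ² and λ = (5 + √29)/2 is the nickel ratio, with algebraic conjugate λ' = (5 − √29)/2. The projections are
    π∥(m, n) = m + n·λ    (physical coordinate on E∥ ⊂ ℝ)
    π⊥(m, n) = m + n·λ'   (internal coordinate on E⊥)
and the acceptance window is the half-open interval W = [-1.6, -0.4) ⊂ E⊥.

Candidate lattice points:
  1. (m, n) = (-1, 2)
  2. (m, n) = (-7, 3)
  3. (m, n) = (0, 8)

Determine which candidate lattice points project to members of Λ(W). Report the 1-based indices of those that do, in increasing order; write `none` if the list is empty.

λ' = (5−√29)/2 ≈ -0.19258.
#1 (-1,2): internal coord -1 + (2)·λ' = -1.38516; -1.38516 ∈ [-1.6, -0.4) → IN Λ
#2 (-7,3): internal coord -7 + (3)·λ' = -7.57775; -7.57775 ∉ [-1.6, -0.4) → out
#3 (0,8): internal coord 0 + (8)·λ' = -1.54066; -1.54066 ∈ [-1.6, -0.4) → IN Λ

1, 3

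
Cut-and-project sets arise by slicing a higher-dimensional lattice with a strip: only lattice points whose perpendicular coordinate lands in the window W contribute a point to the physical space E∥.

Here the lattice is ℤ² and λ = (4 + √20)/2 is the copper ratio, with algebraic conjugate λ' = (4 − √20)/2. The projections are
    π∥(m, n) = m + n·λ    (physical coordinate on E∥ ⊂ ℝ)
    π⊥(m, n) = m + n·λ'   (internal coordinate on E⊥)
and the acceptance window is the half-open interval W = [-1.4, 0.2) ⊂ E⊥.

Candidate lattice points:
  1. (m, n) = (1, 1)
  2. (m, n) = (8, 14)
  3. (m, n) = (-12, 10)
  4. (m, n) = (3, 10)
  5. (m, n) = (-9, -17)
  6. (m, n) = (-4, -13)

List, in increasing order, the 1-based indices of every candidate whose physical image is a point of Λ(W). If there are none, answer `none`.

6

Numerically λ ≈ 4.23607 and λ' = −1/λ ≈ -0.23607.
[1] lift (1,1): star map gives 0.76393; window check -1.4 ≤ 0.76393 < 0.2 is false → out
[2] lift (8,14): star map gives 4.69505; window check -1.4 ≤ 4.69505 < 0.2 is false → out
[3] lift (-12,10): star map gives -14.36068; window check -1.4 ≤ -14.36068 < 0.2 is false → out
[4] lift (3,10): star map gives 0.63932; window check -1.4 ≤ 0.63932 < 0.2 is false → out
[5] lift (-9,-17): star map gives -4.98684; window check -1.4 ≤ -4.98684 < 0.2 is false → out
[6] lift (-4,-13): star map gives -0.93112; window check -1.4 ≤ -0.93112 < 0.2 is true → IN Λ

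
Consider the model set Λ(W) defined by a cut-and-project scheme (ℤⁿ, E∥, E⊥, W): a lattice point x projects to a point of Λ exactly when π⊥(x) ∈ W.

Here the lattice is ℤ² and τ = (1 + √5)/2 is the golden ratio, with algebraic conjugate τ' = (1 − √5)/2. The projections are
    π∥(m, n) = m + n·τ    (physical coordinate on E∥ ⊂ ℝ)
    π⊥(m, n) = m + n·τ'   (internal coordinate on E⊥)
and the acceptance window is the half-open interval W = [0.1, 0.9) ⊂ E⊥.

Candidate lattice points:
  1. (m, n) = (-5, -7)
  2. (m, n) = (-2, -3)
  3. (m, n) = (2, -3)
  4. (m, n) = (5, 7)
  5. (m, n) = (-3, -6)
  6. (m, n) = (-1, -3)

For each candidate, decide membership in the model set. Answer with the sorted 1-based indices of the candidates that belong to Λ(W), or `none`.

Numerically τ ≈ 1.6180 and τ' = −1/τ ≈ -0.6180.
[1] lift (-5,-7): star map gives -0.6738; window check 0.1 ≤ -0.6738 < 0.9 is false → out
[2] lift (-2,-3): star map gives -0.1459; window check 0.1 ≤ -0.1459 < 0.9 is false → out
[3] lift (2,-3): star map gives 3.8541; window check 0.1 ≤ 3.8541 < 0.9 is false → out
[4] lift (5,7): star map gives 0.6738; window check 0.1 ≤ 0.6738 < 0.9 is true → IN Λ
[5] lift (-3,-6): star map gives 0.7082; window check 0.1 ≤ 0.7082 < 0.9 is true → IN Λ
[6] lift (-1,-3): star map gives 0.8541; window check 0.1 ≤ 0.8541 < 0.9 is true → IN Λ

4, 5, 6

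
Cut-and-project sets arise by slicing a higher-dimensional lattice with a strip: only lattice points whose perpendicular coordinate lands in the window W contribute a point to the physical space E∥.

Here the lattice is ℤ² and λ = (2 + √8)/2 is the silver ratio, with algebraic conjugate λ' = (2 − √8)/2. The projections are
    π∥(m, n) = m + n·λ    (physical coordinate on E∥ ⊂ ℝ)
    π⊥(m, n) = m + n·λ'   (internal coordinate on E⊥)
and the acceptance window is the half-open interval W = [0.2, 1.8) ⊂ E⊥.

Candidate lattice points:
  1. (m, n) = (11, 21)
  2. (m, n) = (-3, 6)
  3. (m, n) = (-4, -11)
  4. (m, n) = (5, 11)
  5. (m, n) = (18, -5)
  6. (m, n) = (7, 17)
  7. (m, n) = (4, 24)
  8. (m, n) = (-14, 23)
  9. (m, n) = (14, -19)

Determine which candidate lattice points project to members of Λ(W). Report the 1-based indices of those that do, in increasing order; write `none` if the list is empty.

λ' = (2−√8)/2 ≈ -0.414214.
candidate 1: (m,n)=(11,21) → π∥ = 11+21·λ ≈ 61.698485, π⊥ = 11+21·λ' ≈ 2.301515 ∉ [0.2, 1.8) ⇒ out
candidate 2: (m,n)=(-3,6) → π∥ = -3+6·λ ≈ 11.485281, π⊥ = -3+6·λ' ≈ -5.485281 ∉ [0.2, 1.8) ⇒ out
candidate 3: (m,n)=(-4,-11) → π∥ = -4-11·λ ≈ -30.556349, π⊥ = -4-11·λ' ≈ 0.556349 ∈ [0.2, 1.8) ⇒ IN Λ
candidate 4: (m,n)=(5,11) → π∥ = 5+11·λ ≈ 31.556349, π⊥ = 5+11·λ' ≈ 0.443651 ∈ [0.2, 1.8) ⇒ IN Λ
candidate 5: (m,n)=(18,-5) → π∥ = 18-5·λ ≈ 5.928932, π⊥ = 18-5·λ' ≈ 20.071068 ∉ [0.2, 1.8) ⇒ out
candidate 6: (m,n)=(7,17) → π∥ = 7+17·λ ≈ 48.041631, π⊥ = 7+17·λ' ≈ -0.041631 ∉ [0.2, 1.8) ⇒ out
candidate 7: (m,n)=(4,24) → π∥ = 4+24·λ ≈ 61.941125, π⊥ = 4+24·λ' ≈ -5.941125 ∉ [0.2, 1.8) ⇒ out
candidate 8: (m,n)=(-14,23) → π∥ = -14+23·λ ≈ 41.526912, π⊥ = -14+23·λ' ≈ -23.526912 ∉ [0.2, 1.8) ⇒ out
candidate 9: (m,n)=(14,-19) → π∥ = 14-19·λ ≈ -31.870058, π⊥ = 14-19·λ' ≈ 21.870058 ∉ [0.2, 1.8) ⇒ out

3, 4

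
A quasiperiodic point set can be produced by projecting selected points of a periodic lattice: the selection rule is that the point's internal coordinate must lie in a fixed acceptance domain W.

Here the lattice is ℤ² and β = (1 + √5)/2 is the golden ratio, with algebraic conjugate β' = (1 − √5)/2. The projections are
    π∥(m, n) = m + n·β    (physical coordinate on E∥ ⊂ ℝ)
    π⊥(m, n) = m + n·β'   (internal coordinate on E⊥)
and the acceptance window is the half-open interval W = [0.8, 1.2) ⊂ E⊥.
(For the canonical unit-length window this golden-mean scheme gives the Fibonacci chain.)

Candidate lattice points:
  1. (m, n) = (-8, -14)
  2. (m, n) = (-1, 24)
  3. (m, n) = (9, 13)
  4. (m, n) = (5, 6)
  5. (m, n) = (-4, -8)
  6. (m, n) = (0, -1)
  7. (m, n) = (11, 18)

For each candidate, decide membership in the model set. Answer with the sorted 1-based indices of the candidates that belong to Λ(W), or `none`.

β' = (1−√5)/2 ≈ -0.6180.
[1] lift (-8,-14): star map gives 0.6525; window check 0.8 ≤ 0.6525 < 1.2 is false → out
[2] lift (-1,24): star map gives -15.8328; window check 0.8 ≤ -15.8328 < 1.2 is false → out
[3] lift (9,13): star map gives 0.9656; window check 0.8 ≤ 0.9656 < 1.2 is true → IN Λ
[4] lift (5,6): star map gives 1.2918; window check 0.8 ≤ 1.2918 < 1.2 is false → out
[5] lift (-4,-8): star map gives 0.9443; window check 0.8 ≤ 0.9443 < 1.2 is true → IN Λ
[6] lift (0,-1): star map gives 0.6180; window check 0.8 ≤ 0.6180 < 1.2 is false → out
[7] lift (11,18): star map gives -0.1246; window check 0.8 ≤ -0.1246 < 1.2 is false → out

3, 5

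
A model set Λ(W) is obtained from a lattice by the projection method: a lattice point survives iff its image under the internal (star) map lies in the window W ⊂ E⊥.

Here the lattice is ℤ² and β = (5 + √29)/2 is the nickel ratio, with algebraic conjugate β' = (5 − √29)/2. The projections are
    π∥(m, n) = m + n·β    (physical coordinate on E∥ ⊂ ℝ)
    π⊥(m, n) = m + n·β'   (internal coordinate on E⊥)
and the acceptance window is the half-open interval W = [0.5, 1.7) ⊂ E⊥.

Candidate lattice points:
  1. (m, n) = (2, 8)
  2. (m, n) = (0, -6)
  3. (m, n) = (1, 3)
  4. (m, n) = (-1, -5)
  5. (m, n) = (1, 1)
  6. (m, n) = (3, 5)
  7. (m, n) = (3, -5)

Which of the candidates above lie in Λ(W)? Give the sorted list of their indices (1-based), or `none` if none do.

Numerically β ≈ 5.19258 and β' = −1/β ≈ -0.19258.
[1] lift (2,8): star map gives 0.45934; window check 0.5 ≤ 0.45934 < 1.7 is false → out
[2] lift (0,-6): star map gives 1.15549; window check 0.5 ≤ 1.15549 < 1.7 is true → IN Λ
[3] lift (1,3): star map gives 0.42225; window check 0.5 ≤ 0.42225 < 1.7 is false → out
[4] lift (-1,-5): star map gives -0.03709; window check 0.5 ≤ -0.03709 < 1.7 is false → out
[5] lift (1,1): star map gives 0.80742; window check 0.5 ≤ 0.80742 < 1.7 is true → IN Λ
[6] lift (3,5): star map gives 2.03709; window check 0.5 ≤ 2.03709 < 1.7 is false → out
[7] lift (3,-5): star map gives 3.96291; window check 0.5 ≤ 3.96291 < 1.7 is false → out

2, 5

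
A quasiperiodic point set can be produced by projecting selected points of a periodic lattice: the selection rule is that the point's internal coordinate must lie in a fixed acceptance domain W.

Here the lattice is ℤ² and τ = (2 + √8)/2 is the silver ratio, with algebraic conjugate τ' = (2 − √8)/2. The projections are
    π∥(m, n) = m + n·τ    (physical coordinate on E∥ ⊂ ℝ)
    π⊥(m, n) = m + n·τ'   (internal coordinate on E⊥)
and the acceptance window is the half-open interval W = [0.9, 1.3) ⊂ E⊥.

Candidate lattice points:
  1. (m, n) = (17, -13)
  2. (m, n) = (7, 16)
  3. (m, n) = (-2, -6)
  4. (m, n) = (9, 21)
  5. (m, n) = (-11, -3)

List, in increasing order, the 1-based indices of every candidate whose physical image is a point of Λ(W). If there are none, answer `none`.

none

Compute τ' = (2−√8)/2 = -0.41421, so π⊥(m,n) = m -0.41421·n.
#1 (17,-13): internal coord 17 + (-13)·τ' = +22.38478; +22.38478 ∉ [0.9, 1.3) → out
#2 (7,16): internal coord 7 + (16)·τ' = +0.37258; +0.37258 ∉ [0.9, 1.3) → out
#3 (-2,-6): internal coord -2 + (-6)·τ' = +0.48528; +0.48528 ∉ [0.9, 1.3) → out
#4 (9,21): internal coord 9 + (21)·τ' = +0.30152; +0.30152 ∉ [0.9, 1.3) → out
#5 (-11,-3): internal coord -11 + (-3)·τ' = -9.75736; -9.75736 ∉ [0.9, 1.3) → out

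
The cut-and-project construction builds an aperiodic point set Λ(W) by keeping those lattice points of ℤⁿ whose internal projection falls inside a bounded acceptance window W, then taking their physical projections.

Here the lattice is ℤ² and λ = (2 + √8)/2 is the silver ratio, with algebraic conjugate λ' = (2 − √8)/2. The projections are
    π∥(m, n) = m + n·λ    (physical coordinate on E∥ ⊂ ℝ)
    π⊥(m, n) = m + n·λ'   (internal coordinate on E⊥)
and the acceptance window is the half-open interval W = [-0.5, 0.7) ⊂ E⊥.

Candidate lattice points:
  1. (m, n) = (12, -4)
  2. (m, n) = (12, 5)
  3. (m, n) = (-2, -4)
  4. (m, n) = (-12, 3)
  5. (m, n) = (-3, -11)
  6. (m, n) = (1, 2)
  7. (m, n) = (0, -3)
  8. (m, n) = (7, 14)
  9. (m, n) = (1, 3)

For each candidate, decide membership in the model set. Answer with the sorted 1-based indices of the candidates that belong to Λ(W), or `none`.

3, 6, 9

Numerically λ ≈ 2.4142 and λ' = −1/λ ≈ -0.4142.
[1] lift (12,-4): star map gives 13.6569; window check -0.5 ≤ 13.6569 < 0.7 is false → out
[2] lift (12,5): star map gives 9.9289; window check -0.5 ≤ 9.9289 < 0.7 is false → out
[3] lift (-2,-4): star map gives -0.3431; window check -0.5 ≤ -0.3431 < 0.7 is true → IN Λ
[4] lift (-12,3): star map gives -13.2426; window check -0.5 ≤ -13.2426 < 0.7 is false → out
[5] lift (-3,-11): star map gives 1.5563; window check -0.5 ≤ 1.5563 < 0.7 is false → out
[6] lift (1,2): star map gives 0.1716; window check -0.5 ≤ 0.1716 < 0.7 is true → IN Λ
[7] lift (0,-3): star map gives 1.2426; window check -0.5 ≤ 1.2426 < 0.7 is false → out
[8] lift (7,14): star map gives 1.2010; window check -0.5 ≤ 1.2010 < 0.7 is false → out
[9] lift (1,3): star map gives -0.2426; window check -0.5 ≤ -0.2426 < 0.7 is true → IN Λ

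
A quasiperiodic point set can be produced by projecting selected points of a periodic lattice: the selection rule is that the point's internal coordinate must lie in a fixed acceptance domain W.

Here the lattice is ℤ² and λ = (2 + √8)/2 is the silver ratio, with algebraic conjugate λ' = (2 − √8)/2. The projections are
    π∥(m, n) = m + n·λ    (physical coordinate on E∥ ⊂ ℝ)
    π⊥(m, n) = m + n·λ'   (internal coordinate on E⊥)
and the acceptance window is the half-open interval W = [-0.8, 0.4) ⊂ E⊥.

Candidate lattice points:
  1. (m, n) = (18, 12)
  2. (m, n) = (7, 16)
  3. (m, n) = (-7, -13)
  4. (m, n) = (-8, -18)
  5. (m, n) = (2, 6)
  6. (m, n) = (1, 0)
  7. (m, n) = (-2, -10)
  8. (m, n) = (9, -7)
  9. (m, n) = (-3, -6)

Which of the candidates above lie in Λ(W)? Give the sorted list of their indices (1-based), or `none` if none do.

Compute λ' = (2−√8)/2 = -0.4142, so π⊥(m,n) = m -0.4142·n.
[1] lift (18,12): star map gives 13.0294; window check -0.8 ≤ 13.0294 < 0.4 is false → out
[2] lift (7,16): star map gives 0.3726; window check -0.8 ≤ 0.3726 < 0.4 is true → IN Λ
[3] lift (-7,-13): star map gives -1.6152; window check -0.8 ≤ -1.6152 < 0.4 is false → out
[4] lift (-8,-18): star map gives -0.5442; window check -0.8 ≤ -0.5442 < 0.4 is true → IN Λ
[5] lift (2,6): star map gives -0.4853; window check -0.8 ≤ -0.4853 < 0.4 is true → IN Λ
[6] lift (1,0): star map gives 1.0000; window check -0.8 ≤ 1.0000 < 0.4 is false → out
[7] lift (-2,-10): star map gives 2.1421; window check -0.8 ≤ 2.1421 < 0.4 is false → out
[8] lift (9,-7): star map gives 11.8995; window check -0.8 ≤ 11.8995 < 0.4 is false → out
[9] lift (-3,-6): star map gives -0.5147; window check -0.8 ≤ -0.5147 < 0.4 is true → IN Λ

2, 4, 5, 9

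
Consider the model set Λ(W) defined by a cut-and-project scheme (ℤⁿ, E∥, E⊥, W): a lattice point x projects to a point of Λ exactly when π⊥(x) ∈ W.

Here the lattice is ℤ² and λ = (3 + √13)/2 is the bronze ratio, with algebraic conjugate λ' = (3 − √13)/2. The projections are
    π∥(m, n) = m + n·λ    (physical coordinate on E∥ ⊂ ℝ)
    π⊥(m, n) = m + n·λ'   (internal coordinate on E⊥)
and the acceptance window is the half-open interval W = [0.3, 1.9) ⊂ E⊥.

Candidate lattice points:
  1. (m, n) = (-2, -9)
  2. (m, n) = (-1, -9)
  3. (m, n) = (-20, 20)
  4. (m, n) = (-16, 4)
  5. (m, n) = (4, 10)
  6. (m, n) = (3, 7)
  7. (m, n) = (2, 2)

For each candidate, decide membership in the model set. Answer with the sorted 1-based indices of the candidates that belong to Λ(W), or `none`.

1, 2, 5, 6, 7

Numerically λ ≈ 3.302776 and λ' = −1/λ ≈ -0.302776.
candidate 1: (m,n)=(-2,-9) → π∥ = -2-9·λ ≈ -31.724981, π⊥ = -2-9·λ' ≈ 0.724981 ∈ [0.3, 1.9) ⇒ IN Λ
candidate 2: (m,n)=(-1,-9) → π∥ = -1-9·λ ≈ -30.724981, π⊥ = -1-9·λ' ≈ 1.724981 ∈ [0.3, 1.9) ⇒ IN Λ
candidate 3: (m,n)=(-20,20) → π∥ = -20+20·λ ≈ 46.055513, π⊥ = -20+20·λ' ≈ -26.055513 ∉ [0.3, 1.9) ⇒ out
candidate 4: (m,n)=(-16,4) → π∥ = -16+4·λ ≈ -2.788897, π⊥ = -16+4·λ' ≈ -17.211103 ∉ [0.3, 1.9) ⇒ out
candidate 5: (m,n)=(4,10) → π∥ = 4+10·λ ≈ 37.027756, π⊥ = 4+10·λ' ≈ 0.972244 ∈ [0.3, 1.9) ⇒ IN Λ
candidate 6: (m,n)=(3,7) → π∥ = 3+7·λ ≈ 26.119429, π⊥ = 3+7·λ' ≈ 0.880571 ∈ [0.3, 1.9) ⇒ IN Λ
candidate 7: (m,n)=(2,2) → π∥ = 2+2·λ ≈ 8.605551, π⊥ = 2+2·λ' ≈ 1.394449 ∈ [0.3, 1.9) ⇒ IN Λ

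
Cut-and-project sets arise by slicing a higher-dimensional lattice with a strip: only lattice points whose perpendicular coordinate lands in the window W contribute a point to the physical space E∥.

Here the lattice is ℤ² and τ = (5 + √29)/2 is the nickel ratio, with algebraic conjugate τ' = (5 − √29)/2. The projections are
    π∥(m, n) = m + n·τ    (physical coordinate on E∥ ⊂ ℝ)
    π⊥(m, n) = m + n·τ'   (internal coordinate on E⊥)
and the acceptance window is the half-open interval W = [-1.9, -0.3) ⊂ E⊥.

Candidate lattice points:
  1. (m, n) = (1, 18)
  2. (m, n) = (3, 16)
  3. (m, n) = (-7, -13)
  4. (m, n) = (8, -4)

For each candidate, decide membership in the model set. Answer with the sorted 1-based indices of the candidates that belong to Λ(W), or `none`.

none

τ' = (5−√29)/2 ≈ -0.1926.
[1] lift (1,18): star map gives -2.4665; window check -1.9 ≤ -2.4665 < -0.3 is false → out
[2] lift (3,16): star map gives -0.0813; window check -1.9 ≤ -0.0813 < -0.3 is false → out
[3] lift (-7,-13): star map gives -4.4964; window check -1.9 ≤ -4.4964 < -0.3 is false → out
[4] lift (8,-4): star map gives 8.7703; window check -1.9 ≤ 8.7703 < -0.3 is false → out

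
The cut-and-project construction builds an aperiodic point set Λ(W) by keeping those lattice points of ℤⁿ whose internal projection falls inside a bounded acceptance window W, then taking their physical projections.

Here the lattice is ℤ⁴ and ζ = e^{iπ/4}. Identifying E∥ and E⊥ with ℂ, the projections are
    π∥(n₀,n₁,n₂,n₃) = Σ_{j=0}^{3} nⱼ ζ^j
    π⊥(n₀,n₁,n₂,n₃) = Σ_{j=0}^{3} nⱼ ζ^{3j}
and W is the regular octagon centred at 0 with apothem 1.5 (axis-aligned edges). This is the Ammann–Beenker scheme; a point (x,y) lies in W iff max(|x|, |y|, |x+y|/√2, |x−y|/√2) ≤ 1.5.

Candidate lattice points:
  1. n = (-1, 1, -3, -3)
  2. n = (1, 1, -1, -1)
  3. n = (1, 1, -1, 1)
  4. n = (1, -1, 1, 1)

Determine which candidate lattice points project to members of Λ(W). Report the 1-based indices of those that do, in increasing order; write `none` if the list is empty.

Internal map: ζ^{3j} for j=0..3 gives (1,0), (−√2/2,√2/2), (0,−1), (√2/2,√2/2).
#1 (-1, 1, -3, -3): internal (-3.82843, 1.58579); octagon support 3.82843 vs apothem 1.5 → ∉ W
#2 (1, 1, -1, -1): internal (-0.41421, 1.00000); octagon support 1.00000 vs apothem 1.5 → ∈ W
#3 (1, 1, -1, 1): internal (1.00000, 2.41421); octagon support 2.41421 vs apothem 1.5 → ∉ W
#4 (1, -1, 1, 1): internal (2.41421, -1.00000); octagon support 2.41421 vs apothem 1.5 → ∉ W

2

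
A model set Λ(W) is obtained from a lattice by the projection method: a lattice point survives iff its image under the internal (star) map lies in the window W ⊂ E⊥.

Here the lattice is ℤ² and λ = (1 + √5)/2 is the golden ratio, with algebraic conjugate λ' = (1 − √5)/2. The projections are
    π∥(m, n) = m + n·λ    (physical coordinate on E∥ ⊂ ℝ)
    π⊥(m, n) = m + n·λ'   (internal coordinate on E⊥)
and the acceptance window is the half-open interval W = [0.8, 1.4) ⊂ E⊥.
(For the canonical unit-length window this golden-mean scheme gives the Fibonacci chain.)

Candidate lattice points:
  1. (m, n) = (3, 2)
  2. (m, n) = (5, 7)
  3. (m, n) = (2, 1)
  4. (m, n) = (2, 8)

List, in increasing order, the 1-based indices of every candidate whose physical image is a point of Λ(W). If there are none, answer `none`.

3

λ' = (1−√5)/2 ≈ -0.618034.
candidate 1: (m,n)=(3,2) → π∥ = 3+2·λ ≈ 6.236068, π⊥ = 3+2·λ' ≈ 1.763932 ∉ [0.8, 1.4) ⇒ out
candidate 2: (m,n)=(5,7) → π∥ = 5+7·λ ≈ 16.326238, π⊥ = 5+7·λ' ≈ 0.673762 ∉ [0.8, 1.4) ⇒ out
candidate 3: (m,n)=(2,1) → π∥ = 2+1·λ ≈ 3.618034, π⊥ = 2+1·λ' ≈ 1.381966 ∈ [0.8, 1.4) ⇒ IN Λ
candidate 4: (m,n)=(2,8) → π∥ = 2+8·λ ≈ 14.944272, π⊥ = 2+8·λ' ≈ -2.944272 ∉ [0.8, 1.4) ⇒ out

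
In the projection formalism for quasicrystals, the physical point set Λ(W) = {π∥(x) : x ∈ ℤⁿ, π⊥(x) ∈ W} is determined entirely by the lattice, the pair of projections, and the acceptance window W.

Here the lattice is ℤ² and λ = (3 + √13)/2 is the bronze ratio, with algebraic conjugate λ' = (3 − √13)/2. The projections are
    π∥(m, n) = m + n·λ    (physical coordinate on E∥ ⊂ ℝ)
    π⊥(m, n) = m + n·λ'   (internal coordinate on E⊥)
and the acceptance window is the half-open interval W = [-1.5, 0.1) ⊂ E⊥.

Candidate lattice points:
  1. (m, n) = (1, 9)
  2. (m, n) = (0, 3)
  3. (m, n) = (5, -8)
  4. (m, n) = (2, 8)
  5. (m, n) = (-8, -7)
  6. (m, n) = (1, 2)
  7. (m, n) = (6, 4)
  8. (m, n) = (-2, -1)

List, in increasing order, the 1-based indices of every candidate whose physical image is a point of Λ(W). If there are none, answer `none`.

2, 4

Compute λ' = (3−√13)/2 = -0.30278, so π⊥(m,n) = m -0.30278·n.
#1 (1,9): internal coord 1 + (9)·λ' = -1.72498; -1.72498 ∉ [-1.5, 0.1) → out
#2 (0,3): internal coord 0 + (3)·λ' = -0.90833; -0.90833 ∈ [-1.5, 0.1) → IN Λ
#3 (5,-8): internal coord 5 + (-8)·λ' = +7.42221; +7.42221 ∉ [-1.5, 0.1) → out
#4 (2,8): internal coord 2 + (8)·λ' = -0.42221; -0.42221 ∈ [-1.5, 0.1) → IN Λ
#5 (-8,-7): internal coord -8 + (-7)·λ' = -5.88057; -5.88057 ∉ [-1.5, 0.1) → out
#6 (1,2): internal coord 1 + (2)·λ' = +0.39445; +0.39445 ∉ [-1.5, 0.1) → out
#7 (6,4): internal coord 6 + (4)·λ' = +4.78890; +4.78890 ∉ [-1.5, 0.1) → out
#8 (-2,-1): internal coord -2 + (-1)·λ' = -1.69722; -1.69722 ∉ [-1.5, 0.1) → out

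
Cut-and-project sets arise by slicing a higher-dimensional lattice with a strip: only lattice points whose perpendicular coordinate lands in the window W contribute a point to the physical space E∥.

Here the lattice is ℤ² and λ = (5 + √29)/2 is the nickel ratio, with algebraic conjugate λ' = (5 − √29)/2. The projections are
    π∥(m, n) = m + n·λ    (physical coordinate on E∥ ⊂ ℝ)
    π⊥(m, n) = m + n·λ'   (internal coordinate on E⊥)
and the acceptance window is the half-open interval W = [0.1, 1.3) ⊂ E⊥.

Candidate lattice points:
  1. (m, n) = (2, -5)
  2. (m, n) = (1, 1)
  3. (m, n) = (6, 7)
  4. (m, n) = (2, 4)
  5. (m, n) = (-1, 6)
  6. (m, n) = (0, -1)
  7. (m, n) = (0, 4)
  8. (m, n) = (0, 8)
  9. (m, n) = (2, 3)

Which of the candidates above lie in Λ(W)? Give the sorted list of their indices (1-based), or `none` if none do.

Compute λ' = (5−√29)/2 = -0.1926, so π⊥(m,n) = m -0.1926·n.
[1] lift (2,-5): star map gives 2.9629; window check 0.1 ≤ 2.9629 < 1.3 is false → out
[2] lift (1,1): star map gives 0.8074; window check 0.1 ≤ 0.8074 < 1.3 is true → IN Λ
[3] lift (6,7): star map gives 4.6519; window check 0.1 ≤ 4.6519 < 1.3 is false → out
[4] lift (2,4): star map gives 1.2297; window check 0.1 ≤ 1.2297 < 1.3 is true → IN Λ
[5] lift (-1,6): star map gives -2.1555; window check 0.1 ≤ -2.1555 < 1.3 is false → out
[6] lift (0,-1): star map gives 0.1926; window check 0.1 ≤ 0.1926 < 1.3 is true → IN Λ
[7] lift (0,4): star map gives -0.7703; window check 0.1 ≤ -0.7703 < 1.3 is false → out
[8] lift (0,8): star map gives -1.5407; window check 0.1 ≤ -1.5407 < 1.3 is false → out
[9] lift (2,3): star map gives 1.4223; window check 0.1 ≤ 1.4223 < 1.3 is false → out

2, 4, 6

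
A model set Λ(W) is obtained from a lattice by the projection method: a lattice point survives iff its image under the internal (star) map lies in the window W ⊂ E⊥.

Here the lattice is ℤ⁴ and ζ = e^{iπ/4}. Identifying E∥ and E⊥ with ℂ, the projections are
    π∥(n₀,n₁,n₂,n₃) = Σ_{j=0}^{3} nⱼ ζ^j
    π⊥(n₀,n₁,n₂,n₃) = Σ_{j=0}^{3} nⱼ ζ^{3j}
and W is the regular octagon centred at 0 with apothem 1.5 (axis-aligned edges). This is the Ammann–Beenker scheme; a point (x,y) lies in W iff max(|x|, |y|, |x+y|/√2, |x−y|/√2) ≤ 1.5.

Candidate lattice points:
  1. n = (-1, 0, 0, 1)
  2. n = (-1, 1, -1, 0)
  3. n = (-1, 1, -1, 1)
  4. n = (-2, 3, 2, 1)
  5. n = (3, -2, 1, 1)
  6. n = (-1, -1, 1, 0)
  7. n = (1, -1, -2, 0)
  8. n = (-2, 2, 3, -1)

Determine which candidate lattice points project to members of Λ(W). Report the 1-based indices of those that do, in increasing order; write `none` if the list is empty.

π⊥(n) = n₀ + n₁ζ³ + n₂ζ⁶ + n₃ζ⁹ where ζ = e^{iπ/4}.
#1 (-1, 0, 0, 1): internal (-0.29289, 0.70711); octagon support 0.70711 vs apothem 1.5 → ∈ W
#2 (-1, 1, -1, 0): internal (-1.70711, 1.70711); octagon support 2.41421 vs apothem 1.5 → ∉ W
#3 (-1, 1, -1, 1): internal (-1.00000, 2.41421); octagon support 2.41421 vs apothem 1.5 → ∉ W
#4 (-2, 3, 2, 1): internal (-3.41421, 0.82843); octagon support 3.41421 vs apothem 1.5 → ∉ W
#5 (3, -2, 1, 1): internal (5.12132, -1.70711); octagon support 5.12132 vs apothem 1.5 → ∉ W
#6 (-1, -1, 1, 0): internal (-0.29289, -1.70711); octagon support 1.70711 vs apothem 1.5 → ∉ W
#7 (1, -1, -2, 0): internal (1.70711, 1.29289); octagon support 2.12132 vs apothem 1.5 → ∉ W
#8 (-2, 2, 3, -1): internal (-4.12132, -2.29289); octagon support 4.53553 vs apothem 1.5 → ∉ W

1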